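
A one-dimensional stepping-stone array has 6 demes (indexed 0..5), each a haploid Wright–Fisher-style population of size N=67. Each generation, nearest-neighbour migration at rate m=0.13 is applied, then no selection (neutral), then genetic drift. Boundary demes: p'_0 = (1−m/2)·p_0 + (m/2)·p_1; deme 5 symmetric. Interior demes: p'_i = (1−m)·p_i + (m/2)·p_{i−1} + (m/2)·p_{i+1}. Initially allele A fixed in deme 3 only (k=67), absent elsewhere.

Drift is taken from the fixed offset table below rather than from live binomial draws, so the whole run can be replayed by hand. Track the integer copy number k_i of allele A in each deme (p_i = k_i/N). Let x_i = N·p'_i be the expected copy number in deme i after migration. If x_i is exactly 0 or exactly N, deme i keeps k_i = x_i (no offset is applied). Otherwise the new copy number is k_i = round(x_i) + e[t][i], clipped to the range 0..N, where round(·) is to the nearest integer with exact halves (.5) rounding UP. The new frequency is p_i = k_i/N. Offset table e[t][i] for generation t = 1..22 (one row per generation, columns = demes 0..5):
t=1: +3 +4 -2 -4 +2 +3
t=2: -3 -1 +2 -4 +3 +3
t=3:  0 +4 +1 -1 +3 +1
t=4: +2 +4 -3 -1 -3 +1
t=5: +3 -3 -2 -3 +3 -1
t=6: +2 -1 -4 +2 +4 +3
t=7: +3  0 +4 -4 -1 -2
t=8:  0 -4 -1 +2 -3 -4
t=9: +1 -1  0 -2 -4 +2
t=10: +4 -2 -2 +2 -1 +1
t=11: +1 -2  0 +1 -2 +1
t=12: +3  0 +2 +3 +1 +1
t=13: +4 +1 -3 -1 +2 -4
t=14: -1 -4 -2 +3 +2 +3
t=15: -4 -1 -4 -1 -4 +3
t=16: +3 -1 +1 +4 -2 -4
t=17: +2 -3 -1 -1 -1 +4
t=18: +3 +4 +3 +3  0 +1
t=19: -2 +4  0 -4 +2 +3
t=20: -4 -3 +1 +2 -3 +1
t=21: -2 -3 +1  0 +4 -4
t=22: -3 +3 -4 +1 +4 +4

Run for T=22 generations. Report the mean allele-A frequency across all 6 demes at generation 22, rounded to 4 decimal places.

t=0: k=[0 0 0 67 0 0]
t=1: x=[0.0000 0.0000 4.3550 58.2900 4.3550 0.0000] k=[0 0 2 54 6 0]
t=2: x=[0.0000 0.1300 5.2500 47.5000 8.7300 0.3900] k=[0 0 7 44 12 3]
t=3: x=[0.0000 0.4550 8.9500 39.5150 13.4950 3.5850] k=[0 4 10 39 16 5]
t=4: x=[0.2600 4.1300 11.4950 35.6200 16.7800 5.7150] k=[2 8 8 35 14 7]
t=5: x=[2.3900 7.6100 9.7550 31.8800 14.9100 7.4550] k=[5 5 8 29 18 6]
t=6: x=[5.0000 5.1950 9.1700 26.9200 17.9350 6.7800] k=[7 4 5 29 22 10]
t=7: x=[6.8050 4.2600 6.4950 26.9850 21.6750 10.7800] k=[10 4 10 23 21 9]
t=8: x=[9.6100 4.7800 10.4550 22.0250 20.3500 9.7800] k=[10 1 9 24 17 6]
t=9: x=[9.4150 2.1050 9.4550 22.5700 16.7400 6.7150] k=[10 1 9 21 13 9]
t=10: x=[9.4150 2.1050 9.2600 19.7000 13.2600 9.2600] k=[13 0 7 22 12 10]
t=11: x=[12.1550 1.3000 7.5200 20.3750 12.5200 10.1300] k=[13 0 8 21 11 11]
t=12: x=[12.1550 1.3650 8.3250 19.5050 11.6500 11.0000] k=[15 1 10 23 13 12]
t=13: x=[14.0900 2.4950 10.2600 21.5050 13.5850 12.0650] k=[18 3 7 21 16 8]
t=14: x=[17.0250 4.2350 7.6500 19.7650 15.8050 8.5200] k=[16 0 6 23 18 12]
t=15: x=[14.9600 1.4300 6.7150 21.5700 17.9350 12.3900] k=[11 0 3 21 14 15]
t=16: x=[10.2850 0.9100 3.9750 19.3750 14.5200 14.9350] k=[13 0 5 23 13 11]
t=17: x=[12.1550 1.1700 5.8450 21.1800 13.5200 11.1300] k=[14 0 5 20 13 15]
t=18: x=[13.0900 1.2350 5.6500 18.5700 13.5850 14.8700] k=[16 5 9 22 14 16]
t=19: x=[15.2850 5.9750 9.5850 20.6350 14.6500 15.8700] k=[13 10 10 17 17 19]
t=20: x=[12.8050 10.1950 10.4550 16.5450 17.1300 18.8700] k=[9 7 11 19 14 20]
t=21: x=[8.8700 7.3900 11.2600 18.1550 14.7150 19.6100] k=[7 4 12 18 19 16]
t=22: x=[6.8050 4.7150 11.8700 17.6750 18.7400 16.1950] k=[4 8 8 19 23 20]

0.2040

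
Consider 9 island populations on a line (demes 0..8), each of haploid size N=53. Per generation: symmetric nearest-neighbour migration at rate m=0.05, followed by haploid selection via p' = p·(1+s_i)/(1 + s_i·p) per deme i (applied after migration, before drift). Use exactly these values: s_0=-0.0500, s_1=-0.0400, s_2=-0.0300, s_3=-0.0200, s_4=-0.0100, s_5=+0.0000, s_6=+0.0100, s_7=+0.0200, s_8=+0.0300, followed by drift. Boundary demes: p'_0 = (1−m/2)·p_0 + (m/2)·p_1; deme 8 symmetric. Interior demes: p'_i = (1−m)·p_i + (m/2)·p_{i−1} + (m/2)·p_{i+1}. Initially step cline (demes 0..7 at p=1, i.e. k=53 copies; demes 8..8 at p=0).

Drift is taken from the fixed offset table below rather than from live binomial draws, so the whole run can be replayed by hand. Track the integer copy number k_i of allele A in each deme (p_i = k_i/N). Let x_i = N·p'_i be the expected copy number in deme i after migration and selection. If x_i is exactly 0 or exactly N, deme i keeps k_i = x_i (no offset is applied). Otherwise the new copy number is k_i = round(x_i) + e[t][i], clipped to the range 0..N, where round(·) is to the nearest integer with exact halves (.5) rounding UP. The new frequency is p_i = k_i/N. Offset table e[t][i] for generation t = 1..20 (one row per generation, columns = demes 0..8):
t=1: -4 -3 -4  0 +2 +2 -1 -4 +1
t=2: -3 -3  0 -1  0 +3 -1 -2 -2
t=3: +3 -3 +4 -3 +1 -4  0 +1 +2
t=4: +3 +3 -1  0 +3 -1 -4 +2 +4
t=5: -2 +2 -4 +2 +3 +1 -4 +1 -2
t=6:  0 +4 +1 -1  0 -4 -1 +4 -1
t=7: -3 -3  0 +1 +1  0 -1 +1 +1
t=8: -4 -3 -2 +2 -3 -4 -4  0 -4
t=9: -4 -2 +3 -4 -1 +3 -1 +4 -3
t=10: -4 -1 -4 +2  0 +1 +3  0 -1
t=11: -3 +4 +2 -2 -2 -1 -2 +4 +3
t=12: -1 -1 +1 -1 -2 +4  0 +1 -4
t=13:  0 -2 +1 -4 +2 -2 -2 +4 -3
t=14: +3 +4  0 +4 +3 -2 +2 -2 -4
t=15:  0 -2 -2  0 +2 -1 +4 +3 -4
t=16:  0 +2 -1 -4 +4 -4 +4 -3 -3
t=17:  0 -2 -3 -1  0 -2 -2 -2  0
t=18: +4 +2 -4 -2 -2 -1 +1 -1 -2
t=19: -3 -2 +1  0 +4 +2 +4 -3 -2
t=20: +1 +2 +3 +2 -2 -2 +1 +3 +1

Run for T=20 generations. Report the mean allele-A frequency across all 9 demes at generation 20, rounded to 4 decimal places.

t=0: k=[53 53 53 53 53 53 53 53 0]
t=1: x=[53.0000 53.0000 53.0000 53.0000 53.0000 53.0000 53.0000 51.7003 1.3637] k=[53 53 53 53 53 53 53 48 2]
t=2: x=[53.0000 53.0000 53.0000 53.0000 53.0000 53.0000 52.8762 47.0799 3.2387] k=[53 53 53 53 53 53 52 45 1]
t=3: x=[53.0000 53.0000 53.0000 53.0000 53.0000 52.9750 51.8611 44.2210 2.1604] k=[53 53 53 53 53 49 52 45 4]
t=4: x=[53.0000 53.0000 53.0000 53.0000 52.8990 49.1750 51.7621 44.2950 5.1611] k=[53 53 53 53 53 48 48 46 9]
t=5: x=[53.0000 53.0000 53.0000 53.0000 52.8737 48.1250 47.9953 45.2569 10.1656] k=[53 53 53 53 53 49 44 46 8]
t=6: x=[53.0000 53.0000 53.0000 53.0000 52.8990 48.9750 44.2479 45.1336 9.1720] k=[53 53 53 53 53 45 43 49 8]
t=7: x=[53.0000 53.0000 53.0000 53.0000 52.7980 45.1500 43.2792 47.9167 9.2485] k=[53 53 53 53 53 45 42 49 10]
t=8: x=[53.0000 53.0000 53.0000 53.0000 52.7980 45.1250 42.3350 47.9413 11.2345] k=[53 53 53 53 50 41 38 48 7]
t=9: x=[53.0000 53.0000 53.0000 52.9235 49.8201 41.1500 38.4304 46.8337 8.2284] k=[53 53 53 49 49 44 37 51 5]
t=10: x=[53.0000 53.0000 52.8969 49.0264 48.8366 43.9500 37.6338 49.5642 6.3125] k=[53 53 49 51 49 45 41 50 5]
t=11: x=[53.0000 52.8958 49.0398 50.8589 48.9122 45.0000 41.4153 48.7284 6.2870] k=[53 53 51 49 47 44 39 53 9]
t=12: x=[53.0000 52.9479 50.9405 48.9246 46.9211 43.9500 39.5750 51.5777 10.3439] k=[53 52 52 48 45 48 40 53 6]
t=13: x=[52.9737 51.9852 51.8667 47.9332 45.0826 47.7250 40.6197 51.5286 7.3604] k=[53 50 53 44 47 46 39 53 4]
t=14: x=[52.9211 50.0379 52.6908 44.1521 46.8455 45.8500 39.6247 51.4550 5.3659] k=[53 53 53 48 50 44 42 49 1]
t=15: x=[53.0000 53.0000 52.8711 48.0857 49.7696 44.1000 42.3102 47.7199 2.2632] k=[53 53 51 48 52 43 46 51 0]
t=16: x=[53.0000 52.9479 50.9148 48.0857 51.6620 43.3000 46.1099 49.6625 1.3123] k=[53 53 50 44 53 39 50 47 0]
t=17: x=[53.0000 52.9219 49.8356 44.2281 52.4193 39.6250 49.6811 46.0209 1.2094] k=[53 51 47 43 52 38 48 44 1]
t=18: x=[52.9474 50.8680 46.8360 43.1642 51.4096 38.6000 47.6977 43.1844 2.1347] k=[53 53 43 41 49 38 49 42 0]
t=19: x=[53.0000 52.7396 42.9544 41.0642 48.4836 38.5500 48.5904 41.3065 1.0809] k=[53 51 44 41 52 41 53 38 0]
t=20: x=[52.9474 50.7902 43.8721 41.1653 51.4348 41.5750 52.3316 37.6419 0.9780] k=[53 53 47 43 49 40 53 41 2]

0.7987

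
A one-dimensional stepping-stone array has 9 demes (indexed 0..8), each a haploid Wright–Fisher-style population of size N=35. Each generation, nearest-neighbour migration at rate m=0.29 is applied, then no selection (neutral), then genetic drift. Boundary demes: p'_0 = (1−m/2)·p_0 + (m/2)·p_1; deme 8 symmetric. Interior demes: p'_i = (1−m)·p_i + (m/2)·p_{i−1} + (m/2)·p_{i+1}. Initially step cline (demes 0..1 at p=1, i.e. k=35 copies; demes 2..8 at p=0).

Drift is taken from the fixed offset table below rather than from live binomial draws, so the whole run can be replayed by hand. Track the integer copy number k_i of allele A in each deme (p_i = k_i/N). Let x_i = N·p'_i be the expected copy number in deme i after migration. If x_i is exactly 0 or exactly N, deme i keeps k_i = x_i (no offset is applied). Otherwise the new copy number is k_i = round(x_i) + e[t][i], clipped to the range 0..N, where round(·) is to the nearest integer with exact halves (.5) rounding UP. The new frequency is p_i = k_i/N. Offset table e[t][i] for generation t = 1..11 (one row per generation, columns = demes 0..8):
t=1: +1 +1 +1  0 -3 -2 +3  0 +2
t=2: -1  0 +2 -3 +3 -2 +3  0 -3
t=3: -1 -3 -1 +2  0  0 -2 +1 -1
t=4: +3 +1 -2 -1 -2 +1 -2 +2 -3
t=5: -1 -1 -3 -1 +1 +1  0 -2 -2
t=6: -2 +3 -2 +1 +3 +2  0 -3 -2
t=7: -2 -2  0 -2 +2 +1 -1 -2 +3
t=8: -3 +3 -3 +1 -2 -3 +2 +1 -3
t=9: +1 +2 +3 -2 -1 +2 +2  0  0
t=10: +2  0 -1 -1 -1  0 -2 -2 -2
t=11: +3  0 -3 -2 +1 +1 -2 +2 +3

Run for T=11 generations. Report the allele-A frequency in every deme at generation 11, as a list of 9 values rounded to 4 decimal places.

[0.7714, 0.5714, 0.2286, 0.0571, 0.0857, 0.0857, 0.0000, 0.0571, 0.0000]

t=0: k=[35 35 0 0 0 0 0 0 0]
t=1: x=[35.0000 29.9250 5.0750 0.0000 0.0000 0.0000 0.0000 0.0000 0.0000] k=[35 31 6 0 0 0 0 0 0]
t=2: x=[34.4200 27.9550 8.7550 0.8700 0.0000 0.0000 0.0000 0.0000 0.0000] k=[33 28 11 0 0 0 0 0 0]
t=3: x=[32.2750 26.2600 11.8700 1.5950 0.0000 0.0000 0.0000 0.0000 0.0000] k=[31 23 11 4 0 0 0 0 0]
t=4: x=[29.8400 22.4200 11.7250 4.4350 0.5800 0.0000 0.0000 0.0000 0.0000] k=[33 23 10 3 0 0 0 0 0]
t=5: x=[31.5500 22.5650 10.8700 3.5800 0.4350 0.0000 0.0000 0.0000 0.0000] k=[31 22 8 3 1 0 0 0 0]
t=6: x=[29.6950 21.2750 9.3050 3.4350 1.1450 0.1450 0.0000 0.0000 0.0000] k=[28 24 7 4 4 2 0 0 0]
t=7: x=[27.4200 22.1150 9.0300 4.4350 3.7100 2.0000 0.2900 0.0000 0.0000] k=[25 20 9 2 6 3 0 0 0]
t=8: x=[24.2750 19.1300 9.5800 3.5950 4.9850 3.0000 0.4350 0.0000 0.0000] k=[21 22 7 5 3 0 2 0 0]
t=9: x=[21.1450 19.6800 8.8850 5.0000 2.8550 0.7250 1.4200 0.2900 0.0000] k=[22 22 12 3 2 3 3 0 0]
t=10: x=[22.0000 20.5500 12.1450 4.1600 2.2900 2.8550 2.5650 0.4350 0.0000] k=[24 21 11 3 1 3 1 0 0]
t=11: x=[23.5650 19.9850 11.2900 3.8700 1.5800 2.4200 1.1450 0.1450 0.0000] k=[27 20 8 2 3 3 0 2 0]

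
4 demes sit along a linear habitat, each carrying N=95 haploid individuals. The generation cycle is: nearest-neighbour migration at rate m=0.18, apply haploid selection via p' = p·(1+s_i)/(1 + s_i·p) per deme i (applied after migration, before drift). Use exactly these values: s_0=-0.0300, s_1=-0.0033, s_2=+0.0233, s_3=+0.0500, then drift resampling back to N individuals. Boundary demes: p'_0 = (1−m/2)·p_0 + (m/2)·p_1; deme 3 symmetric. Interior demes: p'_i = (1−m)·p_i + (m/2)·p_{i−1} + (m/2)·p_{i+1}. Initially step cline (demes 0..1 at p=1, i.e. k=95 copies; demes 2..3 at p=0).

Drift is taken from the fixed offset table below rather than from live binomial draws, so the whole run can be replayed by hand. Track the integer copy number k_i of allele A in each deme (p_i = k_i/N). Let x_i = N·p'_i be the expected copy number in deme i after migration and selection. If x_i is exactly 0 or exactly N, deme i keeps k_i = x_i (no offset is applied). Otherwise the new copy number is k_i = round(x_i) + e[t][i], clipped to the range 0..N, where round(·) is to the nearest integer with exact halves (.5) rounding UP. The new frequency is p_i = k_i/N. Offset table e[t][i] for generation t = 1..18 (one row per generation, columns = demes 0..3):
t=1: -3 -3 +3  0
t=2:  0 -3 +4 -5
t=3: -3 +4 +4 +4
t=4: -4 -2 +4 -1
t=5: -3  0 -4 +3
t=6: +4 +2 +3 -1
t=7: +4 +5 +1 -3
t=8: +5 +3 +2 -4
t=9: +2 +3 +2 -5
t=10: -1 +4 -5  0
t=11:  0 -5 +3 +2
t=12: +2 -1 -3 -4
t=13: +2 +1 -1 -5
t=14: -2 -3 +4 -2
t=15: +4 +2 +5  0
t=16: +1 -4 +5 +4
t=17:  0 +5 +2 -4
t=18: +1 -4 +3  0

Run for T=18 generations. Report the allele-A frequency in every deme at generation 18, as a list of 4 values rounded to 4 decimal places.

[0.8421, 0.6737, 0.6105, 0.3368]

t=0: k=[95 95 0 0]
t=1: x=[95.0000 86.4242 8.7309 0.0000] k=[95 83 12 0]
t=2: x=[93.8870 77.6432 17.6384 1.1334] k=[94 75 22 0]
t=3: x=[92.2086 71.8822 25.2143 2.0768] k=[89 76 29 6]
t=4: x=[87.6255 72.8840 31.6442 8.4377] k=[84 71 36 7]
t=5: x=[82.5031 68.9576 37.0593 10.0397] k=[80 69 33 13]
t=6: x=[78.6008 66.6843 34.9473 15.4199] k=[83 69 38 14]
t=7: x=[81.3887 67.4053 39.1591 16.8249] k=[85 72 40 14]
t=8: x=[83.5263 70.2295 41.0762 17.0107] k=[89 73 43 13]
t=9: x=[87.3484 71.6819 43.5427 16.3499] k=[89 75 46 11]
t=10: x=[87.5331 73.5952 46.0063 14.7477] k=[87 78 41 15]
t=11: x=[85.9435 75.4287 42.5304 18.0423] k=[86 70 46 20]
t=12: x=[84.2736 69.2180 46.3665 23.1844] k=[86 68 43 19]
t=13: x=[84.0893 67.3052 43.6329 21.9733] k=[86 68 43 17]
t=14: x=[84.0893 67.3052 43.4525 20.1024] k=[82 64 47 18]
t=15: x=[79.9992 64.0210 46.4666 21.4083] k=[84 66 51 21]
t=16: x=[82.0429 66.2037 50.1956 24.5784] k=[83 62 55 29]
t=17: x=[80.7449 63.1901 53.8281 32.3730] k=[81 68 56 28]
t=18: x=[79.4377 68.0262 55.0940 31.5394] k=[80 64 58 32]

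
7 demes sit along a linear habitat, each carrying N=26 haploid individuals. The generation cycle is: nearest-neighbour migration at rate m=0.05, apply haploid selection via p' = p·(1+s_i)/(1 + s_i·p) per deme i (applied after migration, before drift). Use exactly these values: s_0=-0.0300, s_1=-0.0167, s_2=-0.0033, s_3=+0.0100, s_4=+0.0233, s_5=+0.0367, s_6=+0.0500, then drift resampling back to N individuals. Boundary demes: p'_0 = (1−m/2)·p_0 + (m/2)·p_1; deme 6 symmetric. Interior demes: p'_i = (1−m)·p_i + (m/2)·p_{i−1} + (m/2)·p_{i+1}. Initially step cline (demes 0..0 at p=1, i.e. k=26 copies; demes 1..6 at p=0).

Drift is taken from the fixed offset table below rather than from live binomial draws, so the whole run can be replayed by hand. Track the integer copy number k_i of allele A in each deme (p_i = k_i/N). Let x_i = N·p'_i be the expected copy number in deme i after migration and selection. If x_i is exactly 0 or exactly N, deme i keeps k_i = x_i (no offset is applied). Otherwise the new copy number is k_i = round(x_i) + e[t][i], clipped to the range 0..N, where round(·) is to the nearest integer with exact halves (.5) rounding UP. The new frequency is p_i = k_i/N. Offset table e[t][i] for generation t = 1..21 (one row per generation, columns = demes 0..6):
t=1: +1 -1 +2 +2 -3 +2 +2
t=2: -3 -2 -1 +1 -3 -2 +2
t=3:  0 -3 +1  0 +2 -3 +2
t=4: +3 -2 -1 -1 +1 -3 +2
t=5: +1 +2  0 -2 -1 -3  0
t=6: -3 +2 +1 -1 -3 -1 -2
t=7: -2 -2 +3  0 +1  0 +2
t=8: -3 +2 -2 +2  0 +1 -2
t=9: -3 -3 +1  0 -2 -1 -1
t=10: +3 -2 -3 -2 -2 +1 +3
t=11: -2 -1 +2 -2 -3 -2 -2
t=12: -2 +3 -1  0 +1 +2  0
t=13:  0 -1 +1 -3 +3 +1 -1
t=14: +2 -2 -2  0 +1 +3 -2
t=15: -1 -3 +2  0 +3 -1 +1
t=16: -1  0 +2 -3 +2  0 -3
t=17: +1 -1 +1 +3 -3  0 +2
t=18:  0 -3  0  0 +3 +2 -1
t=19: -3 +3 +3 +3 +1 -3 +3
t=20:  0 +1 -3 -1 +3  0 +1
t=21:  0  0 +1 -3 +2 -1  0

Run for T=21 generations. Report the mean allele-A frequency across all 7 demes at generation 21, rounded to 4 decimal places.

t=0: k=[26 0 0 0 0 0 0]
t=1: x=[25.3304 0.6394 0.0000 0.0000 0.0000 0.0000 0.0000] k=[26 0 0 0 0 0 0]
t=2: x=[25.3304 0.6394 0.0000 0.0000 0.0000 0.0000 0.0000] k=[22 0 0 0 0 0 0]
t=3: x=[21.3345 0.5410 0.0000 0.0000 0.0000 0.0000 0.0000] k=[21 0 0 0 0 0 0]
t=4: x=[20.3413 0.5164 0.0000 0.0000 0.0000 0.0000 0.0000] k=[23 0 0 0 0 0 0]
t=5: x=[22.3300 0.5656 0.0000 0.0000 0.0000 0.0000 0.0000] k=[23 3 0 0 0 0 0]
t=6: x=[22.4067 3.3752 0.0748 0.0000 0.0000 0.0000 0.0000] k=[19 5 1 0 0 0 0]
t=7: x=[18.4884 5.1798 1.0716 0.0252 0.0000 0.0000 0.0000] k=[16 3 4 0 0 0 0]
t=8: x=[15.4848 3.3012 3.8641 0.1010 0.0000 0.0000 0.0000] k=[12 5 2 2 0 0 0]
t=9: x=[11.6289 5.0313 2.0687 1.9680 0.0512 0.0000 0.0000] k=[9 2 3 2 0 0 0]
t=10: x=[8.6483 2.1663 2.9414 1.9932 0.0512 0.0000 0.0000] k=[12 0 0 0 0 0 0]
t=11: x=[11.5043 0.2950 0.0000 0.0000 0.0000 0.0000 0.0000] k=[10 0 0 0 0 0 0]
t=12: x=[9.5651 0.2459 0.0000 0.0000 0.0000 0.0000 0.0000] k=[8 3 0 0 0 0 0]
t=13: x=[7.7088 3.0050 0.0748 0.0000 0.0000 0.0000 0.0000] k=[8 2 1 0 0 0 0]
t=14: x=[7.6841 2.0924 0.9968 0.0252 0.0000 0.0000 0.0000] k=[10 0 0 0 0 0 0]
t=15: x=[9.5651 0.2459 0.0000 0.0000 0.0000 0.0000 0.0000] k=[9 0 0 0 0 0 0]
t=16: x=[8.5988 0.2213 0.0000 0.0000 0.0000 0.0000 0.0000] k=[8 0 0 0 0 0 0]
t=17: x=[7.6347 0.1967 0.0000 0.0000 0.0000 0.0000 0.0000] k=[9 0 0 0 0 0 0]
t=18: x=[8.5988 0.2213 0.0000 0.0000 0.0000 0.0000 0.0000] k=[9 0 0 0 0 0 0]
t=19: x=[8.5988 0.2213 0.0000 0.0000 0.0000 0.0000 0.0000] k=[6 3 0 0 0 0 0]
t=20: x=[5.7868 2.9556 0.0748 0.0000 0.0000 0.0000 0.0000] k=[6 4 0 0 0 0 0]
t=21: x=[5.8114 3.8939 0.0997 0.0000 0.0000 0.0000 0.0000] k=[6 4 1 0 0 0 0]

0.0604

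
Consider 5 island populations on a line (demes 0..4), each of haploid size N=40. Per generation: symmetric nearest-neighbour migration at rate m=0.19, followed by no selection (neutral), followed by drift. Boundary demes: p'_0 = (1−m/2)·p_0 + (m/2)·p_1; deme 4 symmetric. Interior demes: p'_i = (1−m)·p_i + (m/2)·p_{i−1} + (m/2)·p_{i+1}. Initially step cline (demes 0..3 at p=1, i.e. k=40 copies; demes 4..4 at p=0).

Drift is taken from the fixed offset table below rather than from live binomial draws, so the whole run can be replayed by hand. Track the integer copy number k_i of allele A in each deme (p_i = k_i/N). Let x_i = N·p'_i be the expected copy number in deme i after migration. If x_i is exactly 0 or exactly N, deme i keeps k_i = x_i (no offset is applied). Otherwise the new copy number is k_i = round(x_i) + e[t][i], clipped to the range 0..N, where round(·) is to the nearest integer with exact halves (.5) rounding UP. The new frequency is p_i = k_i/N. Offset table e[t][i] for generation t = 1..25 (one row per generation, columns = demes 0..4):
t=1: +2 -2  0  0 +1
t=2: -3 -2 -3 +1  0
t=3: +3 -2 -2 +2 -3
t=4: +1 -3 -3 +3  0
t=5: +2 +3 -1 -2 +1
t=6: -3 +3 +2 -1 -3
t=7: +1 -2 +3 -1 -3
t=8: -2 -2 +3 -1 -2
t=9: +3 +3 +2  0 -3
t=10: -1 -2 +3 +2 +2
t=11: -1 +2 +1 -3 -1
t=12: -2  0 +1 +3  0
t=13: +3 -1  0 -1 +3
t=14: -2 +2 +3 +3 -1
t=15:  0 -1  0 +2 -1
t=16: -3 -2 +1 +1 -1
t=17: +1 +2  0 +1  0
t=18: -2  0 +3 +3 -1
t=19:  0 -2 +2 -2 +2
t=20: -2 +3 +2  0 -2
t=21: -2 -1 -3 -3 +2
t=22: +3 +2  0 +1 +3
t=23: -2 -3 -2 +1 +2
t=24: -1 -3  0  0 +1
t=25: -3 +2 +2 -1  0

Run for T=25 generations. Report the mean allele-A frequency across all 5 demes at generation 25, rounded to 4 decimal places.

0.7600

t=0: k=[40 40 40 40 0]
t=1: x=[40.0000 40.0000 40.0000 36.2000 3.8000] k=[40 40 40 36 5]
t=2: x=[40.0000 40.0000 39.6200 33.4350 7.9450] k=[40 40 37 34 8]
t=3: x=[40.0000 39.7150 37.0000 31.8150 10.4700] k=[40 38 35 34 7]
t=4: x=[39.8100 37.9050 35.1900 31.5300 9.5650] k=[40 35 32 35 10]
t=5: x=[39.5250 35.1900 32.5700 32.3400 12.3750] k=[40 38 32 30 13]
t=6: x=[39.8100 37.6200 32.3800 28.5750 14.6150] k=[37 40 34 28 12]
t=7: x=[37.2850 39.1450 34.0000 27.0500 13.5200] k=[38 37 37 26 11]
t=8: x=[37.9050 37.0950 35.9550 25.6200 12.4250] k=[36 35 39 25 10]
t=9: x=[35.9050 35.4750 37.2900 24.9050 11.4250] k=[39 38 39 25 8]
t=10: x=[38.9050 38.1900 37.5750 24.7150 9.6150] k=[38 36 40 27 12]
t=11: x=[37.8100 36.5700 38.3850 26.8100 13.4250] k=[37 39 39 24 12]
t=12: x=[37.1900 38.8100 37.5750 24.2850 13.1400] k=[35 39 39 27 13]
t=13: x=[35.3800 38.6200 37.8600 26.8100 14.3300] k=[38 38 38 26 17]
t=14: x=[38.0000 38.0000 36.8600 26.2850 17.8550] k=[36 40 40 29 17]
t=15: x=[36.3800 39.6200 38.9550 28.9050 18.1400] k=[36 39 39 31 17]
t=16: x=[36.2850 38.7150 38.2400 30.4300 18.3300] k=[33 37 39 31 17]
t=17: x=[33.3800 36.8100 38.0500 30.4300 18.3300] k=[34 39 38 31 18]
t=18: x=[34.4750 38.4300 37.4300 30.4300 19.2350] k=[32 38 40 33 18]
t=19: x=[32.5700 37.6200 39.1450 32.2400 19.4250] k=[33 36 40 30 21]
t=20: x=[33.2850 36.0950 38.6700 30.0950 21.8550] k=[31 39 40 30 20]
t=21: x=[31.7600 38.3350 38.9550 30.0000 20.9500] k=[30 37 36 27 23]
t=22: x=[30.6650 36.2400 35.2400 27.4750 23.3800] k=[34 38 35 28 26]
t=23: x=[34.3800 37.3350 34.6200 28.4750 26.1900] k=[32 34 33 29 28]
t=24: x=[32.1900 33.7150 32.7150 29.2850 28.0950] k=[31 31 33 29 29]
t=25: x=[31.0000 31.1900 32.4300 29.3800 29.0000] k=[28 33 34 28 29]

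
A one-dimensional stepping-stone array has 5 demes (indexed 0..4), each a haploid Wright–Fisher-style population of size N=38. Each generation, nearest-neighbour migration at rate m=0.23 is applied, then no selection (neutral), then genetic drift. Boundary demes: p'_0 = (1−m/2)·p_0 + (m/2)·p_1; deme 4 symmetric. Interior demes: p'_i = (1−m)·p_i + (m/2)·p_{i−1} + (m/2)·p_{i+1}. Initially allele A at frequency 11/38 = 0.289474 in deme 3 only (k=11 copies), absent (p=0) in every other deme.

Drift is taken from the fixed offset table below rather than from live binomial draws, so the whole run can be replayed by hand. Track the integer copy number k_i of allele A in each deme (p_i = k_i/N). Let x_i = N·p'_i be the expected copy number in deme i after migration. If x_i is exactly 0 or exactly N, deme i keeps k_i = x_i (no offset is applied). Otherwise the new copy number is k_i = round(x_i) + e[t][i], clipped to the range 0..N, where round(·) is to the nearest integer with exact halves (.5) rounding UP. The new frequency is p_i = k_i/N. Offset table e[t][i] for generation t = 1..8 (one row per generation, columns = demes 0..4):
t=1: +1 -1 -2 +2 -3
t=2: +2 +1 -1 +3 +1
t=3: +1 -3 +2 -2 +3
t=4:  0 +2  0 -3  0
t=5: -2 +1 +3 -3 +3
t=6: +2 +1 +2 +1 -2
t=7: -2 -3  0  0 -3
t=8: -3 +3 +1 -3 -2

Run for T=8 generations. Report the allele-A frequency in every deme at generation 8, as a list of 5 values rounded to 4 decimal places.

[0.0000, 0.1053, 0.1579, 0.0263, 0.0263]

t=0: k=[0 0 0 11 0]
t=1: x=[0.0000 0.0000 1.2650 8.4700 1.2650] k=[0 0 0 10 0]
t=2: x=[0.0000 0.0000 1.1500 7.7000 1.1500] k=[0 0 0 11 2]
t=3: x=[0.0000 0.0000 1.2650 8.7000 3.0350] k=[0 0 3 7 6]
t=4: x=[0.0000 0.3450 3.1150 6.4250 6.1150] k=[0 2 3 3 6]
t=5: x=[0.2300 1.8850 2.8850 3.3450 5.6550] k=[0 3 6 0 9]
t=6: x=[0.3450 3.0000 4.9650 1.7250 7.9650] k=[2 4 7 3 6]
t=7: x=[2.2300 4.1150 6.1950 3.8050 5.6550] k=[0 1 6 4 3]
t=8: x=[0.1150 1.4600 5.1950 4.1150 3.1150] k=[0 4 6 1 1]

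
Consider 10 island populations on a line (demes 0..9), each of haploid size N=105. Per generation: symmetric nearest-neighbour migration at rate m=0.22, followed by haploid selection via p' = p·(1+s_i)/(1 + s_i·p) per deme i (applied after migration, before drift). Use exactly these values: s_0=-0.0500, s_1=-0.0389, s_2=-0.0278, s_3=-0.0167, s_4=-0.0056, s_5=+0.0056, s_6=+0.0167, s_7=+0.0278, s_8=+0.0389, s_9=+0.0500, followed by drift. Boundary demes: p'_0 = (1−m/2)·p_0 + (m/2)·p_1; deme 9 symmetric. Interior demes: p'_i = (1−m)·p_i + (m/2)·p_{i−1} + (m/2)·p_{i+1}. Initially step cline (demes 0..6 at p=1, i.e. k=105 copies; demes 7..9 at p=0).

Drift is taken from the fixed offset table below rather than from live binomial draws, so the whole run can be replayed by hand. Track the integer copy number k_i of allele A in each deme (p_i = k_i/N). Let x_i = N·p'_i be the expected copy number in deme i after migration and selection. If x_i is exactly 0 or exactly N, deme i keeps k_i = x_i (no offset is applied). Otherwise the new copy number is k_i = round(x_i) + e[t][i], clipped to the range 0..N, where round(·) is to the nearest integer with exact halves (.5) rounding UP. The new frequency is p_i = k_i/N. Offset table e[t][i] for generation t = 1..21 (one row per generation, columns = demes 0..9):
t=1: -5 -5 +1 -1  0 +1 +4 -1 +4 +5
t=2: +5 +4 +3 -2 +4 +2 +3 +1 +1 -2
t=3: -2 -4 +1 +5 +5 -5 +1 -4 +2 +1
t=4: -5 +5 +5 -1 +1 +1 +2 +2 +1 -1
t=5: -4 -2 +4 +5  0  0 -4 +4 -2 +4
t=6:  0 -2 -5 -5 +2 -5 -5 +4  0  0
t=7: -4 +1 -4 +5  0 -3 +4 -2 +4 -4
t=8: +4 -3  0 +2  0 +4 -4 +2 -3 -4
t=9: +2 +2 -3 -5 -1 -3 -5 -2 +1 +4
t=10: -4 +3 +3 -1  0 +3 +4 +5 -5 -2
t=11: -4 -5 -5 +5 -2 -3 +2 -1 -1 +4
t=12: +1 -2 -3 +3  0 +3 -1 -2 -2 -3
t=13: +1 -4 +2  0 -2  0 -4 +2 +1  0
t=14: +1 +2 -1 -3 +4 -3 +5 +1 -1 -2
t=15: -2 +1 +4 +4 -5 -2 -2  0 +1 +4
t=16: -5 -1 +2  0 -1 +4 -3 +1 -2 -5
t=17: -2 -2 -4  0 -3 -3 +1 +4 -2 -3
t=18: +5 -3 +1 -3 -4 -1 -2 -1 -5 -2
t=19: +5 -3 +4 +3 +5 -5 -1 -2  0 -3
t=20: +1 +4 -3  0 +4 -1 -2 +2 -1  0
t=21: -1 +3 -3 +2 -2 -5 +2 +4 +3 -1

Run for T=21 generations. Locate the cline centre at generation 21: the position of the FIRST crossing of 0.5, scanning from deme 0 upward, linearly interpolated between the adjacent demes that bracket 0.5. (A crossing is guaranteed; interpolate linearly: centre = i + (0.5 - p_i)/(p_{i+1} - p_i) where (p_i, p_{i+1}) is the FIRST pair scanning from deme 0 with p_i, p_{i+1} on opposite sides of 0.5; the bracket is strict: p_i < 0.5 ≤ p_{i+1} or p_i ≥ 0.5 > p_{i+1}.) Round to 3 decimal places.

t=0: k=[105 105 105 105 105 105 105 0 0 0]
t=1: x=[105.0000 105.0000 105.0000 105.0000 105.0000 105.0000 93.6192 11.8349 0.0000 0.0000] k=[105 105 105 105 105 105 98 11 0 0]
t=2: x=[105.0000 105.0000 105.0000 105.0000 105.0000 104.2343 89.4210 19.7967 1.2565 0.0000] k=[105 105 105 105 105 105 92 21 2 0]
t=3: x=[105.0000 105.0000 105.0000 105.0000 105.0000 103.5779 85.8804 27.2699 4.0148 0.2310] k=[105 105 105 105 105 99 87 23 6 1]
t=4: x=[105.0000 105.0000 105.0000 105.0000 104.3363 98.3747 81.5827 28.7388 7.5842 1.6263] k=[105 105 105 105 105 99 84 31 9 1]
t=5: x=[105.0000 105.0000 105.0000 105.0000 104.3363 98.0463 80.1357 35.0473 10.9074 1.9722] k=[105 105 105 105 104 98 76 39 9 6]
t=6: x=[105.0000 105.0000 105.0000 104.8881 103.4414 96.2847 74.7082 40.4497 12.3807 6.6265] k=[105 105 105 100 105 91 70 44 12 7]
t=7: x=[105.0000 105.0000 104.4344 101.0363 102.8985 90.3007 69.8384 44.0395 15.4666 7.8991] k=[105 105 100 105 103 87 74 42 19 4]
t=8: x=[105.0000 104.4279 100.9927 104.2170 101.4407 87.4119 72.2842 43.6879 20.5023 5.9166] k=[105 101 101 105 101 91 68 46 18 2]
t=9: x=[104.5369 101.3010 101.3417 104.1052 100.3149 89.6434 68.5053 46.0477 19.9289 3.9409] k=[105 103 98 99 99 87 64 44 21 8]
t=10: x=[104.7684 102.5779 98.4899 98.7924 97.6417 85.8775 64.7419 44.3710 22.7732 9.8572] k=[101 105 101 98 98 89 69 49 18 8]
t=11: x=[101.2593 104.0847 101.0030 98.2240 96.9684 87.8702 69.3908 48.5048 20.9425 9.5138] k=[97 99 96 103 95 85 71 48 20 14]
t=12: x=[96.8423 98.2021 96.8915 101.2902 94.7281 84.6518 70.3953 48.1640 23.1003 15.2863] k=[98 96 94 104 95 88 69 46 21 12]
t=13: x=[97.4274 95.6681 95.0694 101.8591 95.1701 86.7643 68.9531 46.4892 23.4477 13.5556] k=[98 92 97 102 93 87 65 48 24 14]
t=14: x=[96.9677 92.7883 96.7891 100.3863 93.2716 85.3294 65.9570 47.9435 26.2848 15.7418] k=[98 95 96 97 97 82 71 49 25 14]
t=15: x=[97.3125 95.0896 95.7653 96.7631 95.3007 82.5388 70.1765 49.4968 27.1919 15.8557] k=[95 96 100 101 90 81 68 49 28 20]
t=16: x=[94.6408 96.0091 99.5255 99.5943 90.1485 80.6646 67.7391 49.4968 30.2451 21.7082] k=[90 95 102 100 89 85 65 50 28 17]
t=17: x=[89.8989 94.8624 100.9004 98.9142 89.6967 83.3362 65.9570 49.9476 30.0214 18.9561] k=[88 93 97 99 87 80 67 54 28 16]
t=18: x=[87.8258 92.4584 96.5638 97.3413 87.4681 79.4481 67.4007 53.2897 30.3569 18.0372] k=[93 89 98 94 83 78 65 52 25 16]
t=19: x=[91.9864 89.9250 96.3488 93.0528 83.5644 77.2342 65.4093 51.1790 27.7521 17.6963] k=[97 87 100 96 89 72 64 49 28 15]
t=20: x=[95.4645 88.9993 97.9467 95.5258 87.8195 73.1141 63.6459 49.0560 29.6858 17.1176] k=[96 93 95 96 92 72 62 51 29 17]
t=21: x=[95.2247 93.1389 94.6295 95.3028 90.1686 73.2239 62.3102 50.5083 30.9260 19.0696] k=[94 96 92 97 88 68 64 55 34 18]

7.119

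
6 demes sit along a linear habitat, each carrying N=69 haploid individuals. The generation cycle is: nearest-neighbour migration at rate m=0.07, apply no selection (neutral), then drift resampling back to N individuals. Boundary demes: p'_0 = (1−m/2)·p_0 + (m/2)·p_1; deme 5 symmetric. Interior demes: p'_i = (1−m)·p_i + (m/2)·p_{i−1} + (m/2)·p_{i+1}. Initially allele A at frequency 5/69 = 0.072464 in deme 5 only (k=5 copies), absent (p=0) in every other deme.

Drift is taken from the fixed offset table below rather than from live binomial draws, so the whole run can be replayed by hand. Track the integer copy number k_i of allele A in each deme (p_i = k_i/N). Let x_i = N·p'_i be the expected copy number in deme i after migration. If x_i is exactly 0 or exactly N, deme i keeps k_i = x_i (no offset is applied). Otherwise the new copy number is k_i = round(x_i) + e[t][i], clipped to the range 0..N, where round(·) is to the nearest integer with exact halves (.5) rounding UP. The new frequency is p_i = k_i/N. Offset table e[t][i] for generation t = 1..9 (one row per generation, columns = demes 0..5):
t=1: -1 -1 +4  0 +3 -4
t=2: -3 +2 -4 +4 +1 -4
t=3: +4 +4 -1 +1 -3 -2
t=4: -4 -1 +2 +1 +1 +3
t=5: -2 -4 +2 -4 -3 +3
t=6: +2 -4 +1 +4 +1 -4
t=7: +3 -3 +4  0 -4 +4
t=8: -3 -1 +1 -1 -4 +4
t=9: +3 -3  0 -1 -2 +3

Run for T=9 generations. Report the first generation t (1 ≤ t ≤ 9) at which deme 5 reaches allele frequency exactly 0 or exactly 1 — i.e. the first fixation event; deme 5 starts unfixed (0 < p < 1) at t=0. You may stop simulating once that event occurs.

2

t=0: k=[0 0 0 0 0 5]
t=1: x=[0.0000 0.0000 0.0000 0.0000 0.1750 4.8250] k=[0 0 0 0 3 1]
t=2: x=[0.0000 0.0000 0.0000 0.1050 2.8250 1.0700] k=[0 0 0 4 4 0]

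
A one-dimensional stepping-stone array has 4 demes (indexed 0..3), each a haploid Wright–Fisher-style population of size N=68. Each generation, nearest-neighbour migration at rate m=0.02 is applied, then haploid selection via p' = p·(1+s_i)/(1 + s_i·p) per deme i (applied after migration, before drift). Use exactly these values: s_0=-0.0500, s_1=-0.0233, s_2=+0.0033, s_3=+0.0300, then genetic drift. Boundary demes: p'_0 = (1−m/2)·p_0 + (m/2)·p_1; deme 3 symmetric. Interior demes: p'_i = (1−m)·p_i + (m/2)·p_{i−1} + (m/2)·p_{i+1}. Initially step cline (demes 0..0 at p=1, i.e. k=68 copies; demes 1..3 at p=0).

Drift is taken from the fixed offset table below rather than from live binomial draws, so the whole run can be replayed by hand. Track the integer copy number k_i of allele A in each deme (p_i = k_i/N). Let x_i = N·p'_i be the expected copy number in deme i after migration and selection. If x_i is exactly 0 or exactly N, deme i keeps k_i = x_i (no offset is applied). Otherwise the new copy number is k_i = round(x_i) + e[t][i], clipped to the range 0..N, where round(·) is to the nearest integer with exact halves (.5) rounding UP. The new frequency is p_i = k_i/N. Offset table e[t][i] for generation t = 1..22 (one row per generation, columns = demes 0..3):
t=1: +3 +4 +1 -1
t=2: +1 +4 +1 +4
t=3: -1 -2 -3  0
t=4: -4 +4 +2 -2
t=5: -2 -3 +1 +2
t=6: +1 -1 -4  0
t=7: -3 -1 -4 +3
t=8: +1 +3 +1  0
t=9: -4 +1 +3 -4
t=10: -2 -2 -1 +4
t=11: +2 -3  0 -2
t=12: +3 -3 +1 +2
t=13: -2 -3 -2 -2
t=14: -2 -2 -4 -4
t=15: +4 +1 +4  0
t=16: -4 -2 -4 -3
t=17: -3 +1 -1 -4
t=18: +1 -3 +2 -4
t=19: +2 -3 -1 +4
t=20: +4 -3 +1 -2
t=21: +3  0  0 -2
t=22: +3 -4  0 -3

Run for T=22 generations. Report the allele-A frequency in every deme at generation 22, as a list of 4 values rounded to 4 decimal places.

t=0: k=[68 0 0 0]
t=1: x=[67.2846 0.6643 0.0000 0.0000] k=[68 5 0 0]
t=2: x=[67.3372 5.4604 0.0502 0.0000] k=[68 9 1 0]
t=3: x=[67.3792 9.3188 1.0735 0.0103] k=[66 7 0 0]
t=4: x=[65.2791 7.3638 0.0702 0.0000] k=[61 11 2 0]
t=5: x=[60.1508 11.1879 2.0766 0.0206] k=[58 8 3 2]
t=6: x=[57.0365 8.2771 3.0496 2.0685] k=[58 7 0 2]
t=7: x=[57.0261 7.2852 0.0903 2.0376] k=[54 6 0 5]
t=8: x=[52.9268 6.2842 0.1104 5.0874] k=[54 9 1 5]
t=9: x=[52.9577 9.1812 1.1236 5.0976] k=[49 10 4 1]
t=10: x=[47.8913 10.1251 4.0425 1.0604] k=[46 8 3 5]
t=11: x=[44.8432 8.1592 3.0797 5.1182] k=[47 5 3 3]
t=12: x=[45.8203 5.2840 3.0295 3.0859] k=[49 2 4 5]
t=13: x=[47.8095 2.4341 4.0024 5.1284] k=[46 0 2 3]
t=14: x=[44.7619 0.4689 1.9964 3.0756] k=[43 0 0 0]
t=15: x=[41.7483 0.4200 0.0000 0.0000] k=[46 1 0 0]
t=16: x=[44.7720 1.4071 0.0100 0.0000] k=[41 0 0 0]
t=17: x=[39.7468 0.4005 0.0000 0.0000] k=[37 1 0 0]
t=18: x=[35.7717 1.3192 0.0100 0.0000] k=[37 0 2 0]
t=19: x=[35.7617 0.3810 1.9663 0.0206] k=[38 0 1 4]
t=20: x=[36.7557 0.3810 1.0233 4.0820] k=[41 0 2 2]
t=21: x=[39.7468 0.4200 1.9863 2.0582] k=[43 0 2 0]
t=22: x=[41.7483 0.4396 1.9663 0.0206] k=[45 0 2 0]

[0.6618, 0.0000, 0.0294, 0.0000]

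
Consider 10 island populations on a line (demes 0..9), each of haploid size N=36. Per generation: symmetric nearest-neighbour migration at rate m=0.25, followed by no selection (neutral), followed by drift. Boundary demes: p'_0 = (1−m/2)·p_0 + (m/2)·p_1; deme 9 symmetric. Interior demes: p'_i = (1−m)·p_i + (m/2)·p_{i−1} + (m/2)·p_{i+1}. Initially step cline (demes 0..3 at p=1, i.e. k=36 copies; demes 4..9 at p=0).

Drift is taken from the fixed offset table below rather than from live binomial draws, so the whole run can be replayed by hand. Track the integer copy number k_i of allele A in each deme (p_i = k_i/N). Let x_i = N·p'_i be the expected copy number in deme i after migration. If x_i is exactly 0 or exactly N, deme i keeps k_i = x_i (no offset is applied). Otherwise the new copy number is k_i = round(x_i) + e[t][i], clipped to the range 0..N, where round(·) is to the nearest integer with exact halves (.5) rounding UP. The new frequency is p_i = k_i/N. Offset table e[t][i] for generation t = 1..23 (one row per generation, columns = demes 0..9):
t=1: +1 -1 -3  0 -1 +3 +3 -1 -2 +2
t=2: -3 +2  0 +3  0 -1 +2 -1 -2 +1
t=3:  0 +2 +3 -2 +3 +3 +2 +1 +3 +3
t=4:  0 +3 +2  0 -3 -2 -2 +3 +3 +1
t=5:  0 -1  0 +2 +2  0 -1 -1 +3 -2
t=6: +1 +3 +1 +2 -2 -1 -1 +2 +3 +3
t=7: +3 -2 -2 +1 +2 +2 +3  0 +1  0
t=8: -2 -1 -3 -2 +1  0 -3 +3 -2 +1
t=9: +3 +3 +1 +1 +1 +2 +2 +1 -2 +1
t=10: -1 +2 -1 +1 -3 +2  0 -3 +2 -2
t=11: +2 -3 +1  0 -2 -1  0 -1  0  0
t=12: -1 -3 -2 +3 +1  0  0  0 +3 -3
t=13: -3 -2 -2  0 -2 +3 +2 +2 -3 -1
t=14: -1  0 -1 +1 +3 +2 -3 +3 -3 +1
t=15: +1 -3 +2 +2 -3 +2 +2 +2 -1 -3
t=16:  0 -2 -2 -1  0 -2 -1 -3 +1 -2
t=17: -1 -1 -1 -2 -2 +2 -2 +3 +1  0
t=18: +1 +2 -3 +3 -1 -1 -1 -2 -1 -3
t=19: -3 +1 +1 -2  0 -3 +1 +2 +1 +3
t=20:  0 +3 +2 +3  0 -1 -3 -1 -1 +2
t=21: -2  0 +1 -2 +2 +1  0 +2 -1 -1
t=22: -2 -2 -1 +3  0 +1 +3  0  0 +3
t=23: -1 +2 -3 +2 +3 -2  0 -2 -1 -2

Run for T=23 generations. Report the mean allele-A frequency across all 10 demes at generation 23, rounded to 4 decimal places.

t=0: k=[36 36 36 36 0 0 0 0 0 0]
t=1: x=[36.0000 36.0000 36.0000 31.5000 4.5000 0.0000 0.0000 0.0000 0.0000 0.0000] k=[36 36 36 32 4 0 0 0 0 0]
t=2: x=[36.0000 36.0000 35.5000 29.0000 7.0000 0.5000 0.0000 0.0000 0.0000 0.0000] k=[36 36 36 32 7 0 0 0 0 0]
t=3: x=[36.0000 36.0000 35.5000 29.3750 9.2500 0.8750 0.0000 0.0000 0.0000 0.0000] k=[36 36 36 27 12 4 0 0 0 0]
t=4: x=[36.0000 36.0000 34.8750 26.2500 12.8750 4.5000 0.5000 0.0000 0.0000 0.0000] k=[36 36 36 26 10 3 0 0 0 0]
t=5: x=[36.0000 36.0000 34.7500 25.2500 11.1250 3.5000 0.3750 0.0000 0.0000 0.0000] k=[36 36 35 27 13 4 0 0 0 0]
t=6: x=[36.0000 35.8750 34.1250 26.2500 13.6250 4.6250 0.5000 0.0000 0.0000 0.0000] k=[36 36 35 28 12 4 0 0 0 0]
t=7: x=[36.0000 35.8750 34.2500 26.8750 13.0000 4.5000 0.5000 0.0000 0.0000 0.0000] k=[36 34 32 28 15 7 4 0 0 0]
t=8: x=[35.7500 34.0000 31.7500 26.8750 15.6250 7.6250 3.8750 0.5000 0.0000 0.0000] k=[34 33 29 25 17 8 1 4 0 0]
t=9: x=[33.8750 32.6250 29.0000 24.5000 16.8750 8.2500 2.2500 3.1250 0.5000 0.0000] k=[36 36 30 26 18 10 4 4 0 0]
t=10: x=[36.0000 35.2500 30.2500 25.5000 18.0000 10.2500 4.7500 3.5000 0.5000 0.0000] k=[36 36 29 27 15 12 5 1 3 0]
t=11: x=[36.0000 35.1250 29.6250 25.7500 16.1250 11.5000 5.3750 1.7500 2.3750 0.3750] k=[36 32 31 26 14 11 5 1 2 0]
t=12: x=[35.5000 32.3750 30.5000 25.1250 15.1250 10.6250 5.2500 1.6250 1.6250 0.2500] k=[35 29 29 28 16 11 5 2 5 0]
t=13: x=[34.2500 29.7500 28.8750 26.6250 16.8750 10.8750 5.3750 2.7500 4.0000 0.6250] k=[31 28 27 27 15 14 7 5 1 0]
t=14: x=[30.6250 28.2500 27.1250 25.5000 16.3750 13.2500 7.6250 4.7500 1.3750 0.1250] k=[30 28 26 27 19 15 5 8 0 1]
t=15: x=[29.7500 28.0000 26.3750 25.8750 19.5000 14.2500 6.6250 6.6250 1.1250 0.8750] k=[31 25 28 28 17 16 9 9 0 0]
t=16: x=[30.2500 26.1250 27.6250 26.6250 18.2500 15.2500 9.8750 7.8750 1.1250 0.0000] k=[30 24 26 26 18 13 9 5 2 0]
t=17: x=[29.2500 25.0000 25.7500 25.0000 18.3750 13.1250 9.0000 5.1250 2.1250 0.2500] k=[28 24 25 23 16 15 7 8 3 0]
t=18: x=[27.5000 24.6250 24.6250 22.3750 16.7500 14.1250 8.1250 7.2500 3.2500 0.3750] k=[29 27 22 25 16 13 7 5 2 0]
t=19: x=[28.7500 26.6250 23.0000 23.5000 16.7500 12.6250 7.5000 4.8750 2.1250 0.2500] k=[26 28 24 22 17 10 9 7 3 3]
t=20: x=[26.2500 27.2500 24.2500 21.6250 16.7500 10.7500 8.8750 6.7500 3.5000 3.0000] k=[26 30 26 25 17 10 6 6 3 5]
t=21: x=[26.5000 29.0000 26.3750 24.1250 17.1250 10.3750 6.5000 5.6250 3.6250 4.7500] k=[25 29 27 22 19 11 7 8 3 4]
t=22: x=[25.5000 28.2500 26.6250 22.2500 18.3750 11.5000 7.6250 7.2500 3.7500 3.8750] k=[24 26 26 25 18 13 11 7 4 7]
t=23: x=[24.2500 25.7500 25.8750 24.2500 18.2500 13.3750 10.7500 7.1250 4.7500 6.6250] k=[23 28 23 26 21 11 11 5 4 5]

0.4361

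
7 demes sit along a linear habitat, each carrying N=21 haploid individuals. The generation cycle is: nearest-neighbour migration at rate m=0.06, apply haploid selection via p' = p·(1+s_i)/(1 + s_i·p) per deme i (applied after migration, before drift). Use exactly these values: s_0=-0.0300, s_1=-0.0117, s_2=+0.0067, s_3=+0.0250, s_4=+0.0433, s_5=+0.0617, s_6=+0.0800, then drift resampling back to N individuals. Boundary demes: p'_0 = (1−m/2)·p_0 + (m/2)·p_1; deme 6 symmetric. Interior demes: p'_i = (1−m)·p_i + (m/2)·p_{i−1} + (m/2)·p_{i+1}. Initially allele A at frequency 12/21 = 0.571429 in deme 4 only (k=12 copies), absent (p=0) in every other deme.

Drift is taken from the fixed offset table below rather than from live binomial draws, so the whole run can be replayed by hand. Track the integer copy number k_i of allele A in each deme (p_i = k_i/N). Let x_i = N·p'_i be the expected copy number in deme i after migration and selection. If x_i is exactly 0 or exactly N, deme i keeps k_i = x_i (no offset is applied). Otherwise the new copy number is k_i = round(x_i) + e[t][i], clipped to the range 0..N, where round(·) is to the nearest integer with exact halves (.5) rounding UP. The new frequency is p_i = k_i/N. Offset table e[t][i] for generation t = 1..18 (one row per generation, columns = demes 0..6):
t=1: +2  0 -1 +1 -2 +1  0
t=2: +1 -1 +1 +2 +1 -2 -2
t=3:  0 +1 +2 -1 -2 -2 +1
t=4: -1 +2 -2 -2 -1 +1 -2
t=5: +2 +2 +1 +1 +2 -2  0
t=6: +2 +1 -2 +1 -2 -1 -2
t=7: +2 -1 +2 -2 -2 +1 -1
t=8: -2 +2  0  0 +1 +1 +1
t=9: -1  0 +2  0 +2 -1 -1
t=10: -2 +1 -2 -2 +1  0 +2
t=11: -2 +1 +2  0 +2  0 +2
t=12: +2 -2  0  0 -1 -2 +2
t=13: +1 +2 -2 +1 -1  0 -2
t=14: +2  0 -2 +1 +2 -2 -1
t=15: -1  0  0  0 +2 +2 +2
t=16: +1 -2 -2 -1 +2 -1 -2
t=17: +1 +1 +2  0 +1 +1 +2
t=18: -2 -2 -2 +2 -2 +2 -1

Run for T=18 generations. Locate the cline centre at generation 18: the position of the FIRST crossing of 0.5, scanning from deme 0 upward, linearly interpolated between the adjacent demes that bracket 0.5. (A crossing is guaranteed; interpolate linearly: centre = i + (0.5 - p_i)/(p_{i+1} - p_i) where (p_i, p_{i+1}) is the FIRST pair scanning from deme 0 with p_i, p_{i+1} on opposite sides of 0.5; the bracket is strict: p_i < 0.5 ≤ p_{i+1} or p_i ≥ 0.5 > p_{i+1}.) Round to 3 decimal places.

3.833

t=0: k=[0 0 0 0 12 0 0]
t=1: x=[0.0000 0.0000 0.0000 0.3688 11.5009 0.3818 0.0000] k=[0 0 0 1 10 1 0]
t=2: x=[0.0000 0.0000 0.0302 1.2691 9.6808 1.3117 0.0324] k=[0 0 1 3 11 0 0]
t=3: x=[0.0000 0.0296 1.0366 3.2472 10.6525 0.3500 0.0000] k=[0 1 3 2 9 0 0]
t=4: x=[0.0291 1.0185 2.9268 2.2899 8.7355 0.2864 0.0000] k=[0 3 1 0 8 1 0]
t=5: x=[0.0873 2.8211 1.0366 0.2767 7.7562 1.2485 0.0324] k=[2 5 2 1 10 0 0]
t=6: x=[2.0334 4.7764 2.0724 1.3304 9.6507 0.3182 0.0000] k=[4 6 0 2 8 0 0]
t=7: x=[3.9612 5.7109 0.2416 2.1675 7.7865 0.2546 0.0000] k=[6 5 2 0 6 1 0]
t=8: x=[5.8407 4.8957 2.0423 0.2459 5.8472 1.1852 0.0324] k=[4 7 2 0 7 2 1]
t=9: x=[3.9906 6.7062 2.1026 0.2767 6.8339 2.2369 1.1081] k=[3 7 4 0 9 1 0]
t=10: x=[3.0399 6.7360 3.9915 0.3996 8.7052 1.2801 0.0324] k=[1 8 2 0 10 1 2]
t=11: x=[1.1757 7.5530 2.1328 0.3688 9.6507 1.3750 2.1118] k=[0 9 4 0 12 1 4]
t=12: x=[0.2620 8.5203 4.0518 0.4917 11.5308 1.5014 4.1608] k=[2 7 4 0 11 0 6]
t=13: x=[2.0919 6.7062 3.9915 0.4610 10.5625 0.5407 6.1493] k=[3 9 2 1 10 1 4]
t=14: x=[3.0987 8.5503 2.1931 1.3304 9.6808 1.4382 4.1608] k=[5 9 0 2 12 0 3]
t=15: x=[5.0030 8.5503 0.3322 2.2899 11.5607 0.4771 3.1083] k=[4 9 0 2 14 2 5]
t=16: x=[4.0495 8.5203 0.3322 2.3511 13.4858 2.5826 5.2054] k=[5 7 0 1 15 2 3]
t=17: x=[4.9439 6.6763 0.2416 1.4224 14.3836 2.5512 3.1717] k=[6 8 2 1 15 4 5]
t=18: x=[5.9295 7.7025 2.1629 1.4837 14.4427 4.5705 5.2679] k=[4 6 0 3 12 7 4]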